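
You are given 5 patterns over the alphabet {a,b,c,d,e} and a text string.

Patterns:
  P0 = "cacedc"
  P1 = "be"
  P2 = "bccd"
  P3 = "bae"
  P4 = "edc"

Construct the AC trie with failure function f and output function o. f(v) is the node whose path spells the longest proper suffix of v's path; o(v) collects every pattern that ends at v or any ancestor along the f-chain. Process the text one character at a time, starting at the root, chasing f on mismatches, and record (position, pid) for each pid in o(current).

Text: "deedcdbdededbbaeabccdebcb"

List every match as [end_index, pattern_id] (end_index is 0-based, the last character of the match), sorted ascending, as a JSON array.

Build automaton:
Trie nodes:
  0='ε' goto b→7 c→1 e→14
  1='c' goto a→2
  2='ca' goto c→3
  3='cac' goto e→4
  4='cace' goto d→5
  5='caced' goto c→6
  6='cacedc' goto ·  ←P0
  7='b' goto a→12 c→9 e→8
  8='be' goto ·  ←P1
  9='bc' goto c→10
  10='bcc' goto d→11
  11='bccd' goto ·  ←P2
  12='ba' goto e→13
  13='bae' goto ·  ←P3
  14='e' goto d→15
  15='ed' goto c→16
  16='edc' goto ·  ←P4

BFS fail/out derivation:
  fail(1) 'c': from fail(0)=0 chase 'c': 0 ⇒ 0;  out=∅∪out(0)=∅
  fail(7) 'b': from fail(0)=0 chase 'b': 0 ⇒ 0;  out=∅∪out(0)=∅
  fail(14) 'e': from fail(0)=0 chase 'e': 0 ⇒ 0;  out=∅∪out(0)=∅
  fail(2) 'ca': from fail(1)=0 chase 'a': 0 ⇒ 0;  out=∅∪out(0)=∅
  fail(8) 'be': from fail(7)=0 chase 'e': 0 ⇒ 14;  out={1}∪out(14)={1}
  fail(9) 'bc': from fail(7)=0 chase 'c': 0 ⇒ 1;  out=∅∪out(1)=∅
  fail(12) 'ba': from fail(7)=0 chase 'a': 0 ⇒ 0;  out=∅∪out(0)=∅
  fail(15) 'ed': from fail(14)=0 chase 'd': 0 ⇒ 0;  out=∅∪out(0)=∅
  fail(3) 'cac': from fail(2)=0 chase 'c': 0 ⇒ 1;  out=∅∪out(1)=∅
  fail(10) 'bcc': from fail(9)=1 chase 'c': 1→0 ⇒ 1;  out=∅∪out(1)=∅
  fail(13) 'bae': from fail(12)=0 chase 'e': 0 ⇒ 14;  out={3}∪out(14)={3}
  fail(16) 'edc': from fail(15)=0 chase 'c': 0 ⇒ 1;  out={4}∪out(1)={4}
  fail(4) 'cace': from fail(3)=1 chase 'e': 1→0 ⇒ 14;  out=∅∪out(14)=∅
  fail(11) 'bccd': from fail(10)=1 chase 'd': 1→0 ⇒ 0;  out={2}∪out(0)={2}
  fail(5) 'caced': from fail(4)=14 chase 'd': 14 ⇒ 15;  out=∅∪out(15)=∅
  fail(6) 'cacedc': from fail(5)=15 chase 'c': 15 ⇒ 16;  out={0}∪out(16)={0,4}

Text stream:
pos 0 'd': at 0
pos 1 'e': at 14
pos 2 'e': at 14 (fail-walked)
pos 3 'd': at 15
pos 4 'c': at 16  emit P4@[2:4]
pos 5 'd': at 0 (fail-walked)
pos 6 'b': at 7
pos 7 'd': at 0 (fail-walked)
pos 8 'e': at 14
pos 9 'd': at 15
pos 10 'e': at 14 (fail-walked)
pos 11 'd': at 15
pos 12 'b': at 7 (fail-walked)
pos 13 'b': at 7 (fail-walked)
pos 14 'a': at 12
pos 15 'e': at 13  emit P3@[13:15]
pos 16 'a': at 0 (fail-walked)
pos 17 'b': at 7
pos 18 'c': at 9
pos 19 'c': at 10
pos 20 'd': at 11  emit P2@[17:20]
pos 21 'e': at 14 (fail-walked)
pos 22 'b': at 7 (fail-walked)
pos 23 'c': at 9
pos 24 'b': at 7 (fail-walked)

Result: [[4,4],[15,3],[20,2]]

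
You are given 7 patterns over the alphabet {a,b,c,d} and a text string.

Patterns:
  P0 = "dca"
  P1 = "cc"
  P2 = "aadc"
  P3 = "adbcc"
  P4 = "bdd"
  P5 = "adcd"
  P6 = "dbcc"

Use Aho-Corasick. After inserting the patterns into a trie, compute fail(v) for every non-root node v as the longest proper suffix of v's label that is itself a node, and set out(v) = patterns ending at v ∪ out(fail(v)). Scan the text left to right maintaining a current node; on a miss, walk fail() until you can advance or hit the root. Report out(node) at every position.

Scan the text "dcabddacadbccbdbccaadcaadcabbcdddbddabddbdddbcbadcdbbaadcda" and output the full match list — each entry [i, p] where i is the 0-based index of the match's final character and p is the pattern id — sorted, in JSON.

Construct AC machine:
Trie nodes:
  0='ε' goto a→6 b→14 c→4 d→1
  1='d' goto b→19 c→2
  2='dc' goto a→3
  3='dca' goto ·  ←P0
  4='c' goto c→5
  5='cc' goto ·  ←P1
  6='a' goto a→7 d→10
  7='aa' goto d→8
  8='aad' goto c→9
  9='aadc' goto ·  ←P2
  10='ad' goto b→11 c→17
  11='adb' goto c→12
  12='adbc' goto c→13
  13='adbcc' goto ·  ←P3
  14='b' goto d→15
  15='bd' goto d→16
  16='bdd' goto ·  ←P4
  17='adc' goto d→18
  18='adcd' goto ·  ←P5
  19='db' goto c→20
  20='dbc' goto c→21
  21='dbcc' goto ·  ←P6

BFS fail/out derivation:
  n1('d'): parent n0 fail=0; on 'd' 0 → fail=0;  out ∅∪∅=∅
  n4('c'): parent n0 fail=0; on 'c' 0 → fail=0;  out ∅∪∅=∅
  n6('a'): parent n0 fail=0; on 'a' 0 → fail=0;  out ∅∪∅=∅
  n14('b'): parent n0 fail=0; on 'b' 0 → fail=0;  out ∅∪∅=∅
  n2('dc'): parent n1 fail=0; on 'c' 0 → fail=4;  out ∅∪∅=∅
  n5('cc'): parent n4 fail=0; on 'c' 0 → fail=4;  out {1}∪∅={1}
  n7('aa'): parent n6 fail=0; on 'a' 0 → fail=6;  out ∅∪∅=∅
  n10('ad'): parent n6 fail=0; on 'd' 0 → fail=1;  out ∅∪∅=∅
  n15('bd'): parent n14 fail=0; on 'd' 0 → fail=1;  out ∅∪∅=∅
  n19('db'): parent n1 fail=0; on 'b' 0 → fail=14;  out ∅∪∅=∅
  n3('dca'): parent n2 fail=4; on 'a' 4→0 → fail=6;  out {0}∪∅={0}
  n8('aad'): parent n7 fail=6; on 'd' 6 → fail=10;  out ∅∪∅=∅
  n11('adb'): parent n10 fail=1; on 'b' 1 → fail=19;  out ∅∪∅=∅
  n16('bdd'): parent n15 fail=1; on 'd' 1→0 → fail=1;  out {4}∪∅={4}
  n17('adc'): parent n10 fail=1; on 'c' 1 → fail=2;  out ∅∪∅=∅
  n20('dbc'): parent n19 fail=14; on 'c' 14→0 → fail=4;  out ∅∪∅=∅
  n9('aadc'): parent n8 fail=10; on 'c' 10 → fail=17;  out {2}∪∅={2}
  n12('adbc'): parent n11 fail=19; on 'c' 19 → fail=20;  out ∅∪∅=∅
  n18('adcd'): parent n17 fail=2; on 'd' 2→4→0 → fail=1;  out {5}∪∅={5}
  n21('dbcc'): parent n20 fail=4; on 'c' 4 → fail=5;  out {6}∪{1}={1,6}
  n13('adbcc'): parent n12 fail=20; on 'c' 20 → fail=21;  out {3}∪{1,6}={1,3,6}

Run:
pos 0 'd': at 1
pos 1 'c': at 2
pos 2 'a': at 3  → match P0@[0:2]
pos 3 'b': at 14 ·f
pos 4 'd': at 15
pos 5 'd': at 16  → match P4@[3:5]
pos 6 'a': at 6 ·f
pos 7 'c': at 4 ·f
pos 8 'a': at 6 ·f
pos 9 'd': at 10
pos 10 'b': at 11
pos 11 'c': at 12
pos 12 'c': at 13  → match P1@[11:12],P3@[8:12],P6@[9:12]
pos 13 'b': at 14 ·f
pos 14 'd': at 15
pos 15 'b': at 19 ·f
pos 16 'c': at 20
pos 17 'c': at 21  → match P1@[16:17],P6@[14:17]
pos 18 'a': at 6 ·f
pos 19 'a': at 7
pos 20 'd': at 8
pos 21 'c': at 9  → match P2@[18:21]
pos 22 'a': at 3 ·f  → match P0@[20:22]
pos 23 'a': at 7 ·f
pos 24 'd': at 8
pos 25 'c': at 9  → match P2@[22:25]
pos 26 'a': at 3 ·f  → match P0@[24:26]
pos 27 'b': at 14 ·f
pos 28 'b': at 14 ·f
pos 29 'c': at 4 ·f
pos 30 'd': at 1 ·f
pos 31 'd': at 1 ·f
pos 32 'd': at 1 ·f
pos 33 'b': at 19
pos 34 'd': at 15 ·f
pos 35 'd': at 16  → match P4@[33:35]
pos 36 'a': at 6 ·f
pos 37 'b': at 14 ·f
pos 38 'd': at 15
pos 39 'd': at 16  → match P4@[37:39]
pos 40 'b': at 19 ·f
pos 41 'd': at 15 ·f
pos 42 'd': at 16  → match P4@[40:42]
pos 43 'd': at 1 ·f
pos 44 'b': at 19
pos 45 'c': at 20
pos 46 'b': at 14 ·f
pos 47 'a': at 6 ·f
pos 48 'd': at 10
pos 49 'c': at 17
pos 50 'd': at 18  → match P5@[47:50]
pos 51 'b': at 19 ·f
pos 52 'b': at 14 ·f
pos 53 'a': at 6 ·f
pos 54 'a': at 7
pos 55 'd': at 8
pos 56 'c': at 9  → match P2@[53:56]
pos 57 'd': at 18 ·f  → match P5@[54:57]
pos 58 'a': at 6 ·f

All matches (sorted): [[2,0],[5,4],[12,1],[12,3],[12,6],[17,1],[17,6],[21,2],[22,0],[25,2],[26,0],[35,4],[39,4],[42,4],[50,5],[56,2],[57,5]]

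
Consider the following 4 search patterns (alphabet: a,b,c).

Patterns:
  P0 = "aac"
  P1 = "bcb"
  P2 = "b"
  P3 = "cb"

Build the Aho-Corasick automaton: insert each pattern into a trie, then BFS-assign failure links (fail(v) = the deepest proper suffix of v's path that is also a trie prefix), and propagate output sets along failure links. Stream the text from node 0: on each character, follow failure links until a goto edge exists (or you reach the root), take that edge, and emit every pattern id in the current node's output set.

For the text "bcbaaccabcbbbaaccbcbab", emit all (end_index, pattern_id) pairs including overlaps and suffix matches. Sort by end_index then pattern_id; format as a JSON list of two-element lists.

Build:
Trie (insert patterns):
  0='ε' goto a→1 b→4 c→7
  1='a' goto a→2
  2='aa' goto c→3
  3='aac' goto ·  ←P0
  4='b' goto c→5  ←P2
  5='bc' goto b→6
  6='bcb' goto ·  ←P1
  7='c' goto b→8
  8='cb' goto ·  ←P3

Failure links (BFS by depth):
  n1('a'): parent n0 fail=0; on 'a' 0 → fail=0;  out ∅∪∅=∅
  n4('b'): parent n0 fail=0; on 'b' 0 → fail=0;  out {2}∪∅={2}
  n7('c'): parent n0 fail=0; on 'c' 0 → fail=0;  out ∅∪∅=∅
  n2('aa'): parent n1 fail=0; on 'a' 0 → fail=1;  out ∅∪∅=∅
  n5('bc'): parent n4 fail=0; on 'c' 0 → fail=7;  out ∅∪∅=∅
  n8('cb'): parent n7 fail=0; on 'b' 0 → fail=4;  out {3}∪{2}={2,3}
  n3('aac'): parent n2 fail=1; on 'c' 1→0 → fail=7;  out {0}∪∅={0}
  n6('bcb'): parent n5 fail=7; on 'b' 7 → fail=8;  out {1}∪{2,3}={1,2,3}

Scan:
pos 0 'b': at 4  emit P2@[0:0]
pos 1 'c': at 5
pos 2 'b': at 6  emit P1@[0:2],P2@[2:2],P3@[1:2]
pos 3 'a': at 1 (via fail)
pos 4 'a': at 2
pos 5 'c': at 3  emit P0@[3:5]
pos 6 'c': at 7 (via fail)
pos 7 'a': at 1 (via fail)
pos 8 'b': at 4 (via fail)  emit P2@[8:8]
pos 9 'c': at 5
pos 10 'b': at 6  emit P1@[8:10],P2@[10:10],P3@[9:10]
pos 11 'b': at 4 (via fail)  emit P2@[11:11]
pos 12 'b': at 4 (via fail)  emit P2@[12:12]
pos 13 'a': at 1 (via fail)
pos 14 'a': at 2
pos 15 'c': at 3  emit P0@[13:15]
pos 16 'c': at 7 (via fail)
pos 17 'b': at 8  emit P2@[17:17],P3@[16:17]
pos 18 'c': at 5 (via fail)
pos 19 'b': at 6  emit P1@[17:19],P2@[19:19],P3@[18:19]
pos 20 'a': at 1 (via fail)
pos 21 'b': at 4 (via fail)  emit P2@[21:21]

All matches (sorted): [[0,2],[2,1],[2,2],[2,3],[5,0],[8,2],[10,1],[10,2],[10,3],[11,2],[12,2],[15,0],[17,2],[17,3],[19,1],[19,2],[19,3],[21,2]]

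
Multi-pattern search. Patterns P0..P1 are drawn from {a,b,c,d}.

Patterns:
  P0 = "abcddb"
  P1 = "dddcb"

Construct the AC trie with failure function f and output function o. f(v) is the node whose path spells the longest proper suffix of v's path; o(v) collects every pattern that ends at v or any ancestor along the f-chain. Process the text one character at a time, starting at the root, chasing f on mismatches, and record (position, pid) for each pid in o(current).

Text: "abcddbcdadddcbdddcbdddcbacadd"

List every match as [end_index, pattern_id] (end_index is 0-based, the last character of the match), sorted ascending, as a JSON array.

Build automaton:
Trie nodes:
  n0 'ε': a→1 d→7
  n1 'a': b→2
  n2 'ab': c→3
  n3 'abc': d→4
  n4 'abcd': d→5
  n5 'abcdd': b→6
  n6 'abcddb': ·  [P0 ends]
  n7 'd': d→8
  n8 'dd': d→9
  n9 'ddd': c→10
  n10 'dddc': b→11
  n11 'dddcb': ·  [P1 ends]

BFS fail/out derivation:
  n1('a'): parent n0 fail=0; on 'a' 0 → fail=0;  out ∅∪∅=∅
  n7('d'): parent n0 fail=0; on 'd' 0 → fail=0;  out ∅∪∅=∅
  n2('ab'): parent n1 fail=0; on 'b' 0 → fail=0;  out ∅∪∅=∅
  n8('dd'): parent n7 fail=0; on 'd' 0 → fail=7;  out ∅∪∅=∅
  n3('abc'): parent n2 fail=0; on 'c' 0 → fail=0;  out ∅∪∅=∅
  n9('ddd'): parent n8 fail=7; on 'd' 7 → fail=8;  out ∅∪∅=∅
  n4('abcd'): parent n3 fail=0; on 'd' 0 → fail=7;  out ∅∪∅=∅
  n10('dddc'): parent n9 fail=8; on 'c' 8→7→0 → fail=0;  out ∅∪∅=∅
  n5('abcdd'): parent n4 fail=7; on 'd' 7 → fail=8;  out ∅∪∅=∅
  n11('dddcb'): parent n10 fail=0; on 'b' 0 → fail=0;  out {1}∪∅={1}
  n6('abcddb'): parent n5 fail=8; on 'b' 8→7→0 → fail=0;  out {0}∪∅={0}

Scan:
pos 0 'a': at 1
pos 1 'b': at 2
pos 2 'c': at 3
pos 3 'd': at 4
pos 4 'd': at 5
pos 5 'b': at 6  emit P0@[0:5]
pos 6 'c': at 0 (fail-walked)
pos 7 'd': at 7
pos 8 'a': at 1 (fail-walked)
pos 9 'd': at 7 (fail-walked)
pos 10 'd': at 8
pos 11 'd': at 9
pos 12 'c': at 10
pos 13 'b': at 11  emit P1@[9:13]
pos 14 'd': at 7 (fail-walked)
pos 15 'd': at 8
pos 16 'd': at 9
pos 17 'c': at 10
pos 18 'b': at 11  emit P1@[14:18]
pos 19 'd': at 7 (fail-walked)
pos 20 'd': at 8
pos 21 'd': at 9
pos 22 'c': at 10
pos 23 'b': at 11  emit P1@[19:23]
pos 24 'a': at 1 (fail-walked)
pos 25 'c': at 0 (fail-walked)
pos 26 'a': at 1
pos 27 'd': at 7 (fail-walked)
pos 28 'd': at 8

Result: [[5,0],[13,1],[18,1],[23,1]]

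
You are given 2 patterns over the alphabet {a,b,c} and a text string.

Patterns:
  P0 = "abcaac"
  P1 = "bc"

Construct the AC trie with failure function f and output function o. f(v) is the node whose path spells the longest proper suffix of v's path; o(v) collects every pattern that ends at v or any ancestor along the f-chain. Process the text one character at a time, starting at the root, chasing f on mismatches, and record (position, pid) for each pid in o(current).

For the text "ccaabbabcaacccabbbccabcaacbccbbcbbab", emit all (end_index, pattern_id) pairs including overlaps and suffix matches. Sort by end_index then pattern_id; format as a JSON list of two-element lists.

Build automaton:
Trie (insert patterns):
  n0 'ε': a→1 b→7
  n1 'a': b→2
  n2 'ab': c→3
  n3 'abc': a→4
  n4 'abca': a→5
  n5 'abcaa': c→6
  n6 'abcaac': ·  ←P0
  n7 'b': c→8
  n8 'bc': ·  ←P1

Failure links (BFS by depth):
  n1('a'): parent n0 fail=0; on 'a' 0 → fail=0;  out ∅∪∅=∅
  n7('b'): parent n0 fail=0; on 'b' 0 → fail=0;  out ∅∪∅=∅
  n2('ab'): parent n1 fail=0; on 'b' 0 → fail=7;  out ∅∪∅=∅
  n8('bc'): parent n7 fail=0; on 'c' 0 → fail=0;  out {1}∪∅={1}
  n3('abc'): parent n2 fail=7; on 'c' 7 → fail=8;  out ∅∪{1}={1}
  n4('abca'): parent n3 fail=8; on 'a' 8→0 → fail=1;  out ∅∪∅=∅
  n5('abcaa'): parent n4 fail=1; on 'a' 1→0 → fail=1;  out ∅∪∅=∅
  n6('abcaac'): parent n5 fail=1; on 'c' 1→0 → fail=0;  out {0}∪∅={0}

Scan:
i=0 'c': node 0→0
i=1 'c': node 0→0
i=2 'a': node 0→1
i=3 'a': node 1→1 ·f
i=4 'b': node 1→2
i=5 'b': node 2→7 ·f
i=6 'a': node 7→1 ·f
i=7 'b': node 1→2
i=8 'c': node 2→3  → match P1@[7:8]
i=9 'a': node 3→4
i=10 'a': node 4→5
i=11 'c': node 5→6  → match P0@[6:11]
i=12 'c': node 6→0 ·f
i=13 'c': node 0→0
i=14 'a': node 0→1
i=15 'b': node 1→2
i=16 'b': node 2→7 ·f
i=17 'b': node 7→7 ·f
i=18 'c': node 7→8  → match P1@[17:18]
i=19 'c': node 8→0 ·f
i=20 'a': node 0→1
i=21 'b': node 1→2
i=22 'c': node 2→3  → match P1@[21:22]
i=23 'a': node 3→4
i=24 'a': node 4→5
i=25 'c': node 5→6  → match P0@[20:25]
i=26 'b': node 6→7 ·f
i=27 'c': node 7→8  → match P1@[26:27]
i=28 'c': node 8→0 ·f
i=29 'b': node 0→7
i=30 'b': node 7→7 ·f
i=31 'c': node 7→8  → match P1@[30:31]
i=32 'b': node 8→7 ·f
i=33 'b': node 7→7 ·f
i=34 'a': node 7→1 ·f
i=35 'b': node 1→2

Result: [[8,1],[11,0],[18,1],[22,1],[25,0],[27,1],[31,1]]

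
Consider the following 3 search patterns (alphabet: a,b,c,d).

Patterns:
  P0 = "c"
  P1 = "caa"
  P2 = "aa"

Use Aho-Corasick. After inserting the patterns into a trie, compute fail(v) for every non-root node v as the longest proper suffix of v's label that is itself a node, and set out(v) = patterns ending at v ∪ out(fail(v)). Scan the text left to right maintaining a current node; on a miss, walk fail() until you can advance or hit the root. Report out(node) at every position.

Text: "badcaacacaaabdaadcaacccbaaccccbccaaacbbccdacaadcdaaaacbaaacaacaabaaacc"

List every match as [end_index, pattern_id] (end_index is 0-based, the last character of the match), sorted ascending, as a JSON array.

Construct AC machine:
Trie (insert patterns):
  0='ε' goto a→4 c→1
  1='c' goto a→2  ←P0
  2='ca' goto a→3
  3='caa' goto ·  ←P1
  4='a' goto a→5
  5='aa' goto ·  ←P2

BFS fail/out derivation:
  n1('c'): parent n0 fail=0; on 'c' 0 → fail=0;  out {0}∪∅={0}
  n4('a'): parent n0 fail=0; on 'a' 0 → fail=0;  out ∅∪∅=∅
  n2('ca'): parent n1 fail=0; on 'a' 0 → fail=4;  out ∅∪∅=∅
  n5('aa'): parent n4 fail=0; on 'a' 0 → fail=4;  out {2}∪∅={2}
  n3('caa'): parent n2 fail=4; on 'a' 4 → fail=5;  out {1}∪{2}={1,2}

Text stream:
i=0 'b': node 0→0
i=1 'a': node 0→4
i=2 'd': node 4→0 (via fail)
i=3 'c': node 0→1  → match P0@[3:3]
i=4 'a': node 1→2
i=5 'a': node 2→3  → match P1@[3:5],P2@[4:5]
i=6 'c': node 3→1 (via fail)  → match P0@[6:6]
i=7 'a': node 1→2
i=8 'c': node 2→1 (via fail)  → match P0@[8:8]
i=9 'a': node 1→2
i=10 'a': node 2→3  → match P1@[8:10],P2@[9:10]
i=11 'a': node 3→5 (via fail)  → match P2@[10:11]
i=12 'b': node 5→0 (via fail)
i=13 'd': node 0→0
i=14 'a': node 0→4
i=15 'a': node 4→5  → match P2@[14:15]
i=16 'd': node 5→0 (via fail)
i=17 'c': node 0→1  → match P0@[17:17]
i=18 'a': node 1→2
i=19 'a': node 2→3  → match P1@[17:19],P2@[18:19]
i=20 'c': node 3→1 (via fail)  → match P0@[20:20]
i=21 'c': node 1→1 (via fail)  → match P0@[21:21]
i=22 'c': node 1→1 (via fail)  → match P0@[22:22]
i=23 'b': node 1→0 (via fail)
i=24 'a': node 0→4
i=25 'a': node 4→5  → match P2@[24:25]
i=26 'c': node 5→1 (via fail)  → match P0@[26:26]
i=27 'c': node 1→1 (via fail)  → match P0@[27:27]
i=28 'c': node 1→1 (via fail)  → match P0@[28:28]
i=29 'c': node 1→1 (via fail)  → match P0@[29:29]
i=30 'b': node 1→0 (via fail)
i=31 'c': node 0→1  → match P0@[31:31]
i=32 'c': node 1→1 (via fail)  → match P0@[32:32]
i=33 'a': node 1→2
i=34 'a': node 2→3  → match P1@[32:34],P2@[33:34]
i=35 'a': node 3→5 (via fail)  → match P2@[34:35]
i=36 'c': node 5→1 (via fail)  → match P0@[36:36]
i=37 'b': node 1→0 (via fail)
i=38 'b': node 0→0
i=39 'c': node 0→1  → match P0@[39:39]
i=40 'c': node 1→1 (via fail)  → match P0@[40:40]
i=41 'd': node 1→0 (via fail)
i=42 'a': node 0→4
i=43 'c': node 4→1 (via fail)  → match P0@[43:43]
i=44 'a': node 1→2
i=45 'a': node 2→3  → match P1@[43:45],P2@[44:45]
i=46 'd': node 3→0 (via fail)
i=47 'c': node 0→1  → match P0@[47:47]
i=48 'd': node 1→0 (via fail)
i=49 'a': node 0→4
i=50 'a': node 4→5  → match P2@[49:50]
i=51 'a': node 5→5 (via fail)  → match P2@[50:51]
i=52 'a': node 5→5 (via fail)  → match P2@[51:52]
i=53 'c': node 5→1 (via fail)  → match P0@[53:53]
i=54 'b': node 1→0 (via fail)
i=55 'a': node 0→4
i=56 'a': node 4→5  → match P2@[55:56]
i=57 'a': node 5→5 (via fail)  → match P2@[56:57]
i=58 'c': node 5→1 (via fail)  → match P0@[58:58]
i=59 'a': node 1→2
i=60 'a': node 2→3  → match P1@[58:60],P2@[59:60]
i=61 'c': node 3→1 (via fail)  → match P0@[61:61]
i=62 'a': node 1→2
i=63 'a': node 2→3  → match P1@[61:63],P2@[62:63]
i=64 'b': node 3→0 (via fail)
i=65 'a': node 0→4
i=66 'a': node 4→5  → match P2@[65:66]
i=67 'a': node 5→5 (via fail)  → match P2@[66:67]
i=68 'c': node 5→1 (via fail)  → match P0@[68:68]
i=69 'c': node 1→1 (via fail)  → match P0@[69:69]

All matches (sorted): [[3,0],[5,1],[5,2],[6,0],[8,0],[10,1],[10,2],[11,2],[15,2],[17,0],[19,1],[19,2],[20,0],[21,0],[22,0],[25,2],[26,0],[27,0],[28,0],[29,0],[31,0],[32,0],[34,1],[34,2],[35,2],[36,0],[39,0],[40,0],[43,0],[45,1],[45,2],[47,0],[50,2],[51,2],[52,2],[53,0],[56,2],[57,2],[58,0],[60,1],[60,2],[61,0],[63,1],[63,2],[66,2],[67,2],[68,0],[69,0]]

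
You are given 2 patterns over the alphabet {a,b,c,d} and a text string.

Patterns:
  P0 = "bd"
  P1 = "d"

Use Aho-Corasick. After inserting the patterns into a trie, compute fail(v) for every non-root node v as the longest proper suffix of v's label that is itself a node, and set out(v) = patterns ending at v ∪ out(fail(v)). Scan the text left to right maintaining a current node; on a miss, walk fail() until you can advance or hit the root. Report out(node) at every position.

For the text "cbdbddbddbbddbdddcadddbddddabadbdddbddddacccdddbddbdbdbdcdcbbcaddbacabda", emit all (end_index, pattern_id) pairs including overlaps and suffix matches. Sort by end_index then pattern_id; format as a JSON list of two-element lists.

Build automaton:
Trie (insert patterns):
  n0 'ε': b→1 d→3
  n1 'b': d→2
  n2 'bd': ·  ←P0
  n3 'd': ·  ←P1

BFS fail/out derivation:
  n1('b'): parent n0 fail=0; on 'b' 0 → fail=0;  out ∅∪∅=∅
  n3('d'): parent n0 fail=0; on 'd' 0 → fail=0;  out {1}∪∅={1}
  n2('bd'): parent n1 fail=0; on 'd' 0 → fail=3;  out {0}∪{1}={0,1}

Scan:
[0] read 'c'  n0⇒n0
[1] read 'b'  n0⇒n1
[2] read 'd'  n1⇒n2  emit P0@[1:2],P1@[2:2]
[3] read 'b'  n2⇒n1 ·f
[4] read 'd'  n1⇒n2  emit P0@[3:4],P1@[4:4]
[5] read 'd'  n2⇒n3 ·f  emit P1@[5:5]
[6] read 'b'  n3⇒n1 ·f
[7] read 'd'  n1⇒n2  emit P0@[6:7],P1@[7:7]
[8] read 'd'  n2⇒n3 ·f  emit P1@[8:8]
[9] read 'b'  n3⇒n1 ·f
[10] read 'b'  n1⇒n1 ·f
[11] read 'd'  n1⇒n2  emit P0@[10:11],P1@[11:11]
[12] read 'd'  n2⇒n3 ·f  emit P1@[12:12]
[13] read 'b'  n3⇒n1 ·f
[14] read 'd'  n1⇒n2  emit P0@[13:14],P1@[14:14]
[15] read 'd'  n2⇒n3 ·f  emit P1@[15:15]
[16] read 'd'  n3⇒n3 ·f  emit P1@[16:16]
[17] read 'c'  n3⇒n0 ·f
[18] read 'a'  n0⇒n0
[19] read 'd'  n0⇒n3  emit P1@[19:19]
[20] read 'd'  n3⇒n3 ·f  emit P1@[20:20]
[21] read 'd'  n3⇒n3 ·f  emit P1@[21:21]
[22] read 'b'  n3⇒n1 ·f
[23] read 'd'  n1⇒n2  emit P0@[22:23],P1@[23:23]
[24] read 'd'  n2⇒n3 ·f  emit P1@[24:24]
[25] read 'd'  n3⇒n3 ·f  emit P1@[25:25]
[26] read 'd'  n3⇒n3 ·f  emit P1@[26:26]
[27] read 'a'  n3⇒n0 ·f
[28] read 'b'  n0⇒n1
[29] read 'a'  n1⇒n0 ·f
[30] read 'd'  n0⇒n3  emit P1@[30:30]
[31] read 'b'  n3⇒n1 ·f
[32] read 'd'  n1⇒n2  emit P0@[31:32],P1@[32:32]
[33] read 'd'  n2⇒n3 ·f  emit P1@[33:33]
[34] read 'd'  n3⇒n3 ·f  emit P1@[34:34]
[35] read 'b'  n3⇒n1 ·f
[36] read 'd'  n1⇒n2  emit P0@[35:36],P1@[36:36]
[37] read 'd'  n2⇒n3 ·f  emit P1@[37:37]
[38] read 'd'  n3⇒n3 ·f  emit P1@[38:38]
[39] read 'd'  n3⇒n3 ·f  emit P1@[39:39]
[40] read 'a'  n3⇒n0 ·f
[41] read 'c'  n0⇒n0
[42] read 'c'  n0⇒n0
[43] read 'c'  n0⇒n0
[44] read 'd'  n0⇒n3  emit P1@[44:44]
[45] read 'd'  n3⇒n3 ·f  emit P1@[45:45]
[46] read 'd'  n3⇒n3 ·f  emit P1@[46:46]
[47] read 'b'  n3⇒n1 ·f
[48] read 'd'  n1⇒n2  emit P0@[47:48],P1@[48:48]
[49] read 'd'  n2⇒n3 ·f  emit P1@[49:49]
[50] read 'b'  n3⇒n1 ·f
[51] read 'd'  n1⇒n2  emit P0@[50:51],P1@[51:51]
[52] read 'b'  n2⇒n1 ·f
[53] read 'd'  n1⇒n2  emit P0@[52:53],P1@[53:53]
[54] read 'b'  n2⇒n1 ·f
[55] read 'd'  n1⇒n2  emit P0@[54:55],P1@[55:55]
[56] read 'c'  n2⇒n0 ·f
[57] read 'd'  n0⇒n3  emit P1@[57:57]
[58] read 'c'  n3⇒n0 ·f
[59] read 'b'  n0⇒n1
[60] read 'b'  n1⇒n1 ·f
[61] read 'c'  n1⇒n0 ·f
[62] read 'a'  n0⇒n0
[63] read 'd'  n0⇒n3  emit P1@[63:63]
[64] read 'd'  n3⇒n3 ·f  emit P1@[64:64]
[65] read 'b'  n3⇒n1 ·f
[66] read 'a'  n1⇒n0 ·f
[67] read 'c'  n0⇒n0
[68] read 'a'  n0⇒n0
[69] read 'b'  n0⇒n1
[70] read 'd'  n1⇒n2  emit P0@[69:70],P1@[70:70]
[71] read 'a'  n2⇒n0 ·f

Result: [[2,0],[2,1],[4,0],[4,1],[5,1],[7,0],[7,1],[8,1],[11,0],[11,1],[12,1],[14,0],[14,1],[15,1],[16,1],[19,1],[20,1],[21,1],[23,0],[23,1],[24,1],[25,1],[26,1],[30,1],[32,0],[32,1],[33,1],[34,1],[36,0],[36,1],[37,1],[38,1],[39,1],[44,1],[45,1],[46,1],[48,0],[48,1],[49,1],[51,0],[51,1],[53,0],[53,1],[55,0],[55,1],[57,1],[63,1],[64,1],[70,0],[70,1]]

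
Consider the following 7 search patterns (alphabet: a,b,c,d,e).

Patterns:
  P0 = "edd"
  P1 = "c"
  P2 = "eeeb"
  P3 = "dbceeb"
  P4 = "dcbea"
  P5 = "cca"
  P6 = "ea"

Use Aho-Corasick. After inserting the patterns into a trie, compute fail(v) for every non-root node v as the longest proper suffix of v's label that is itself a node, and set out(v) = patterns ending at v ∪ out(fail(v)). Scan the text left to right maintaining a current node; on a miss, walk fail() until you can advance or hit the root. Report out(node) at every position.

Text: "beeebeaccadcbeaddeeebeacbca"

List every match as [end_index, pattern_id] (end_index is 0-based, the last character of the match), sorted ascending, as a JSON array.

Build automaton:
Trie (insert patterns):
  n0 'ε': c→4 d→8 e→1
  n1 'e': a→20 d→2 e→5
  n2 'ed': d→3
  n3 'edd': ·  ←P0
  n4 'c': c→18  ←P1
  n5 'ee': e→6
  n6 'eee': b→7
  n7 'eeeb': ·  ←P2
  n8 'd': b→9 c→14
  n9 'db': c→10
  n10 'dbc': e→11
  n11 'dbce': e→12
  n12 'dbcee': b→13
  n13 'dbceeb': ·  ←P3
  n14 'dc': b→15
  n15 'dcb': e→16
  n16 'dcbe': a→17
  n17 'dcbea': ·  ←P4
  n18 'cc': a→19
  n19 'cca': ·  ←P5
  n20 'ea': ·  ←P6

BFS fail/out derivation:
  fail(1) 'e': from fail(0)=0 chase 'e': 0 ⇒ 0;  out=∅∪out(0)=∅
  fail(4) 'c': from fail(0)=0 chase 'c': 0 ⇒ 0;  out={1}∪out(0)={1}
  fail(8) 'd': from fail(0)=0 chase 'd': 0 ⇒ 0;  out=∅∪out(0)=∅
  fail(2) 'ed': from fail(1)=0 chase 'd': 0 ⇒ 8;  out=∅∪out(8)=∅
  fail(5) 'ee': from fail(1)=0 chase 'e': 0 ⇒ 1;  out=∅∪out(1)=∅
  fail(9) 'db': from fail(8)=0 chase 'b': 0 ⇒ 0;  out=∅∪out(0)=∅
  fail(14) 'dc': from fail(8)=0 chase 'c': 0 ⇒ 4;  out=∅∪out(4)={1}
  fail(18) 'cc': from fail(4)=0 chase 'c': 0 ⇒ 4;  out=∅∪out(4)={1}
  fail(20) 'ea': from fail(1)=0 chase 'a': 0 ⇒ 0;  out={6}∪out(0)={6}
  fail(3) 'edd': from fail(2)=8 chase 'd': 8→0 ⇒ 8;  out={0}∪out(8)={0}
  fail(6) 'eee': from fail(5)=1 chase 'e': 1 ⇒ 5;  out=∅∪out(5)=∅
  fail(10) 'dbc': from fail(9)=0 chase 'c': 0 ⇒ 4;  out=∅∪out(4)={1}
  fail(15) 'dcb': from fail(14)=4 chase 'b': 4→0 ⇒ 0;  out=∅∪out(0)=∅
  fail(19) 'cca': from fail(18)=4 chase 'a': 4→0 ⇒ 0;  out={5}∪out(0)={5}
  fail(7) 'eeeb': from fail(6)=5 chase 'b': 5→1→0 ⇒ 0;  out={2}∪out(0)={2}
  fail(11) 'dbce': from fail(10)=4 chase 'e': 4→0 ⇒ 1;  out=∅∪out(1)=∅
  fail(16) 'dcbe': from fail(15)=0 chase 'e': 0 ⇒ 1;  out=∅∪out(1)=∅
  fail(12) 'dbcee': from fail(11)=1 chase 'e': 1 ⇒ 5;  out=∅∪out(5)=∅
  fail(17) 'dcbea': from fail(16)=1 chase 'a': 1 ⇒ 20;  out={4}∪out(20)={4,6}
  fail(13) 'dbceeb': from fail(12)=5 chase 'b': 5→1→0 ⇒ 0;  out={3}∪out(0)={3}

Text stream:
i=0 'b': node 0→0
i=1 'e': node 0→1
i=2 'e': node 1→5
i=3 'e': node 5→6
i=4 'b': node 6→7  → match P2@[1:4]
i=5 'e': node 7→1 (fail-walked)
i=6 'a': node 1→20  → match P6@[5:6]
i=7 'c': node 20→4 (fail-walked)  → match P1@[7:7]
i=8 'c': node 4→18  → match P1@[8:8]
i=9 'a': node 18→19  → match P5@[7:9]
i=10 'd': node 19→8 (fail-walked)
i=11 'c': node 8→14  → match P1@[11:11]
i=12 'b': node 14→15
i=13 'e': node 15→16
i=14 'a': node 16→17  → match P4@[10:14],P6@[13:14]
i=15 'd': node 17→8 (fail-walked)
i=16 'd': node 8→8 (fail-walked)
i=17 'e': node 8→1 (fail-walked)
i=18 'e': node 1→5
i=19 'e': node 5→6
i=20 'b': node 6→7  → match P2@[17:20]
i=21 'e': node 7→1 (fail-walked)
i=22 'a': node 1→20  → match P6@[21:22]
i=23 'c': node 20→4 (fail-walked)  → match P1@[23:23]
i=24 'b': node 4→0 (fail-walked)
i=25 'c': node 0→4  → match P1@[25:25]
i=26 'a': node 4→0 (fail-walked)

Matches: [[4,2],[6,6],[7,1],[8,1],[9,5],[11,1],[14,4],[14,6],[20,2],[22,6],[23,1],[25,1]]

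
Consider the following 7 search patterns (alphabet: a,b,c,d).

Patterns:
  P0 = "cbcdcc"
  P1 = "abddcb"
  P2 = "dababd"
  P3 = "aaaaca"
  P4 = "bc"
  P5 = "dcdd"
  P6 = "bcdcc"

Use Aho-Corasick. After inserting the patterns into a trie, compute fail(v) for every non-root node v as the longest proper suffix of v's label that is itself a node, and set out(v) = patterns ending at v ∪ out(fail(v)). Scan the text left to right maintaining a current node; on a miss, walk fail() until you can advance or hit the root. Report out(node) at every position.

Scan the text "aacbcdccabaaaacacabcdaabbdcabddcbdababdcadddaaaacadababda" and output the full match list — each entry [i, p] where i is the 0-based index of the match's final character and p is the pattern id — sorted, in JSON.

Build automaton:
Trie nodes:
  n0 'ε': a→7 b→24 c→1 d→13
  n1 'c': b→2
  n2 'cb': c→3
  n3 'cbc': d→4
  n4 'cbcd': c→5
  n5 'cbcdc': c→6
  n6 'cbcdcc': ·  ←P0
  n7 'a': a→19 b→8
  n8 'ab': d→9
  n9 'abd': d→10
  n10 'abdd': c→11
  n11 'abddc': b→12
  n12 'abddcb': ·  ←P1
  n13 'd': a→14 c→26
  n14 'da': b→15
  n15 'dab': a→16
  n16 'daba': b→17
  n17 'dabab': d→18
  n18 'dababd': ·  ←P2
  n19 'aa': a→20
  n20 'aaa': a→21
  n21 'aaaa': c→22
  n22 'aaaac': a→23
  n23 'aaaaca': ·  ←P3
  n24 'b': c→25
  n25 'bc': d→29  ←P4
  n26 'dc': d→27
  n27 'dcd': d→28
  n28 'dcdd': ·  ←P5
  n29 'bcd': c→30
  n30 'bcdc': c→31
  n31 'bcdcc': ·  ←P6

Failure links (BFS by depth):
  n1('c'): parent n0 fail=0; on 'c' 0 → fail=0;  out ∅∪∅=∅
  n7('a'): parent n0 fail=0; on 'a' 0 → fail=0;  out ∅∪∅=∅
  n13('d'): parent n0 fail=0; on 'd' 0 → fail=0;  out ∅∪∅=∅
  n24('b'): parent n0 fail=0; on 'b' 0 → fail=0;  out ∅∪∅=∅
  n2('cb'): parent n1 fail=0; on 'b' 0 → fail=24;  out ∅∪∅=∅
  n8('ab'): parent n7 fail=0; on 'b' 0 → fail=24;  out ∅∪∅=∅
  n14('da'): parent n13 fail=0; on 'a' 0 → fail=7;  out ∅∪∅=∅
  n19('aa'): parent n7 fail=0; on 'a' 0 → fail=7;  out ∅∪∅=∅
  n25('bc'): parent n24 fail=0; on 'c' 0 → fail=1;  out {4}∪∅={4}
  n26('dc'): parent n13 fail=0; on 'c' 0 → fail=1;  out ∅∪∅=∅
  n3('cbc'): parent n2 fail=24; on 'c' 24 → fail=25;  out ∅∪{4}={4}
  n9('abd'): parent n8 fail=24; on 'd' 24→0 → fail=13;  out ∅∪∅=∅
  n15('dab'): parent n14 fail=7; on 'b' 7 → fail=8;  out ∅∪∅=∅
  n20('aaa'): parent n19 fail=7; on 'a' 7 → fail=19;  out ∅∪∅=∅
  n27('dcd'): parent n26 fail=1; on 'd' 1→0 → fail=13;  out ∅∪∅=∅
  n29('bcd'): parent n25 fail=1; on 'd' 1→0 → fail=13;  out ∅∪∅=∅
  n4('cbcd'): parent n3 fail=25; on 'd' 25 → fail=29;  out ∅∪∅=∅
  n10('abdd'): parent n9 fail=13; on 'd' 13→0 → fail=13;  out ∅∪∅=∅
  n16('daba'): parent n15 fail=8; on 'a' 8→24→0 → fail=7;  out ∅∪∅=∅
  n21('aaaa'): parent n20 fail=19; on 'a' 19 → fail=20;  out ∅∪∅=∅
  n28('dcdd'): parent n27 fail=13; on 'd' 13→0 → fail=13;  out {5}∪∅={5}
  n30('bcdc'): parent n29 fail=13; on 'c' 13 → fail=26;  out ∅∪∅=∅
  n5('cbcdc'): parent n4 fail=29; on 'c' 29 → fail=30;  out ∅∪∅=∅
  n11('abddc'): parent n10 fail=13; on 'c' 13 → fail=26;  out ∅∪∅=∅
  n17('dabab'): parent n16 fail=7; on 'b' 7 → fail=8;  out ∅∪∅=∅
  n22('aaaac'): parent n21 fail=20; on 'c' 20→19→7→0 → fail=1;  out ∅∪∅=∅
  n31('bcdcc'): parent n30 fail=26; on 'c' 26→1→0 → fail=1;  out {6}∪∅={6}
  n6('cbcdcc'): parent n5 fail=30; on 'c' 30 → fail=31;  out {0}∪{6}={0,6}
  n12('abddcb'): parent n11 fail=26; on 'b' 26→1 → fail=2;  out {1}∪∅={1}
  n18('dababd'): parent n17 fail=8; on 'd' 8 → fail=9;  out {2}∪∅={2}
  n23('aaaaca'): parent n22 fail=1; on 'a' 1→0 → fail=7;  out {3}∪∅={3}

Scan:
pos 0 'a': at 7
pos 1 'a': at 19
pos 2 'c': at 1 (via fail)
pos 3 'b': at 2
pos 4 'c': at 3  ** P4@[3:4]
pos 5 'd': at 4
pos 6 'c': at 5
pos 7 'c': at 6  ** P0@[2:7],P6@[3:7]
pos 8 'a': at 7 (via fail)
pos 9 'b': at 8
pos 10 'a': at 7 (via fail)
pos 11 'a': at 19
pos 12 'a': at 20
pos 13 'a': at 21
pos 14 'c': at 22
pos 15 'a': at 23  ** P3@[10:15]
pos 16 'c': at 1 (via fail)
pos 17 'a': at 7 (via fail)
pos 18 'b': at 8
pos 19 'c': at 25 (via fail)  ** P4@[18:19]
pos 20 'd': at 29
pos 21 'a': at 14 (via fail)
pos 22 'a': at 19 (via fail)
pos 23 'b': at 8 (via fail)
pos 24 'b': at 24 (via fail)
pos 25 'd': at 13 (via fail)
pos 26 'c': at 26
pos 27 'a': at 7 (via fail)
pos 28 'b': at 8
pos 29 'd': at 9
pos 30 'd': at 10
pos 31 'c': at 11
pos 32 'b': at 12  ** P1@[27:32]
pos 33 'd': at 13 (via fail)
pos 34 'a': at 14
pos 35 'b': at 15
pos 36 'a': at 16
pos 37 'b': at 17
pos 38 'd': at 18  ** P2@[33:38]
pos 39 'c': at 26 (via fail)
pos 40 'a': at 7 (via fail)
pos 41 'd': at 13 (via fail)
pos 42 'd': at 13 (via fail)
pos 43 'd': at 13 (via fail)
pos 44 'a': at 14
pos 45 'a': at 19 (via fail)
pos 46 'a': at 20
pos 47 'a': at 21
pos 48 'c': at 22
pos 49 'a': at 23  ** P3@[44:49]
pos 50 'd': at 13 (via fail)
pos 51 'a': at 14
pos 52 'b': at 15
pos 53 'a': at 16
pos 54 'b': at 17
pos 55 'd': at 18  ** P2@[50:55]
pos 56 'a': at 14 (via fail)

Result: [[4,4],[7,0],[7,6],[15,3],[19,4],[32,1],[38,2],[49,3],[55,2]]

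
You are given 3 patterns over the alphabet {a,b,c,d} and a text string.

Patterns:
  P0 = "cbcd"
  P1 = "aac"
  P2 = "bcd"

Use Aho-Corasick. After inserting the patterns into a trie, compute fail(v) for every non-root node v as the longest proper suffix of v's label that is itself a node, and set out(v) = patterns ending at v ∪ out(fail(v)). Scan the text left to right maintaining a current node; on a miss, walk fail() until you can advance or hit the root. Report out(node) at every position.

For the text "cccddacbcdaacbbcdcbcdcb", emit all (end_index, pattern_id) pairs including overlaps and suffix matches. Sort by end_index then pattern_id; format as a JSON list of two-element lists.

Build:
Trie nodes:
  n0 'ε': a→5 b→8 c→1
  n1 'c': b→2
  n2 'cb': c→3
  n3 'cbc': d→4
  n4 'cbcd': ·  [P0 ends]
  n5 'a': a→6
  n6 'aa': c→7
  n7 'aac': ·  [P1 ends]
  n8 'b': c→9
  n9 'bc': d→10
  n10 'bcd': ·  [P2 ends]

Failure links (BFS by depth):
  n1('c'): parent n0 fail=0; on 'c' 0 → fail=0;  out ∅∪∅=∅
  n5('a'): parent n0 fail=0; on 'a' 0 → fail=0;  out ∅∪∅=∅
  n8('b'): parent n0 fail=0; on 'b' 0 → fail=0;  out ∅∪∅=∅
  n2('cb'): parent n1 fail=0; on 'b' 0 → fail=8;  out ∅∪∅=∅
  n6('aa'): parent n5 fail=0; on 'a' 0 → fail=5;  out ∅∪∅=∅
  n9('bc'): parent n8 fail=0; on 'c' 0 → fail=1;  out ∅∪∅=∅
  n3('cbc'): parent n2 fail=8; on 'c' 8 → fail=9;  out ∅∪∅=∅
  n7('aac'): parent n6 fail=5; on 'c' 5→0 → fail=1;  out {1}∪∅={1}
  n10('bcd'): parent n9 fail=1; on 'd' 1→0 → fail=0;  out {2}∪∅={2}
  n4('cbcd'): parent n3 fail=9; on 'd' 9 → fail=10;  out {0}∪{2}={0,2}

Scan:
i=0 'c': node 0→1
i=1 'c': node 1→1 ·f
i=2 'c': node 1→1 ·f
i=3 'd': node 1→0 ·f
i=4 'd': node 0→0
i=5 'a': node 0→5
i=6 'c': node 5→1 ·f
i=7 'b': node 1→2
i=8 'c': node 2→3
i=9 'd': node 3→4  emit P0@[6:9],P2@[7:9]
i=10 'a': node 4→5 ·f
i=11 'a': node 5→6
i=12 'c': node 6→7  emit P1@[10:12]
i=13 'b': node 7→2 ·f
i=14 'b': node 2→8 ·f
i=15 'c': node 8→9
i=16 'd': node 9→10  emit P2@[14:16]
i=17 'c': node 10→1 ·f
i=18 'b': node 1→2
i=19 'c': node 2→3
i=20 'd': node 3→4  emit P0@[17:20],P2@[18:20]
i=21 'c': node 4→1 ·f
i=22 'b': node 1→2

Matches: [[9,0],[9,2],[12,1],[16,2],[20,0],[20,2]]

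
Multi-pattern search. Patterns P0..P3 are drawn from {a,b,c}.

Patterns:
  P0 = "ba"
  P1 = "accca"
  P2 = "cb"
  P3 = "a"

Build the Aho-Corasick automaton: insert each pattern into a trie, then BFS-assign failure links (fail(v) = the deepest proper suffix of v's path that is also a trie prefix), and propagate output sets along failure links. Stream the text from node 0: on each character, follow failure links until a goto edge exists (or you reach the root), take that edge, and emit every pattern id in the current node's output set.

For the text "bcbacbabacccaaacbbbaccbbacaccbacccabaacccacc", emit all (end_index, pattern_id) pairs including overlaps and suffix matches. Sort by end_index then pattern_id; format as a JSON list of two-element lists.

Construct AC machine:
Trie (insert patterns):
  0='ε' goto a→3 b→1 c→8
  1='b' goto a→2
  2='ba' goto ·  [P0 ends]
  3='a' goto c→4  [P3 ends]
  4='ac' goto c→5
  5='acc' goto c→6
  6='accc' goto a→7
  7='accca' goto ·  [P1 ends]
  8='c' goto b→9
  9='cb' goto ·  [P2 ends]

Failure links (BFS by depth):
  fail(1) 'b': from fail(0)=0 chase 'b': 0 ⇒ 0;  out=∅∪out(0)=∅
  fail(3) 'a': from fail(0)=0 chase 'a': 0 ⇒ 0;  out={3}∪out(0)={3}
  fail(8) 'c': from fail(0)=0 chase 'c': 0 ⇒ 0;  out=∅∪out(0)=∅
  fail(2) 'ba': from fail(1)=0 chase 'a': 0 ⇒ 3;  out={0}∪out(3)={0,3}
  fail(4) 'ac': from fail(3)=0 chase 'c': 0 ⇒ 8;  out=∅∪out(8)=∅
  fail(9) 'cb': from fail(8)=0 chase 'b': 0 ⇒ 1;  out={2}∪out(1)={2}
  fail(5) 'acc': from fail(4)=8 chase 'c': 8→0 ⇒ 8;  out=∅∪out(8)=∅
  fail(6) 'accc': from fail(5)=8 chase 'c': 8→0 ⇒ 8;  out=∅∪out(8)=∅
  fail(7) 'accca': from fail(6)=8 chase 'a': 8→0 ⇒ 3;  out={1}∪out(3)={1,3}

Run:
pos 0 'b': at 1
pos 1 'c': at 8 ·f
pos 2 'b': at 9  → match P2@[1:2]
pos 3 'a': at 2 ·f  → match P0@[2:3],P3@[3:3]
pos 4 'c': at 4 ·f
pos 5 'b': at 9 ·f  → match P2@[4:5]
pos 6 'a': at 2 ·f  → match P0@[5:6],P3@[6:6]
pos 7 'b': at 1 ·f
pos 8 'a': at 2  → match P0@[7:8],P3@[8:8]
pos 9 'c': at 4 ·f
pos 10 'c': at 5
pos 11 'c': at 6
pos 12 'a': at 7  → match P1@[8:12],P3@[12:12]
pos 13 'a': at 3 ·f  → match P3@[13:13]
pos 14 'a': at 3 ·f  → match P3@[14:14]
pos 15 'c': at 4
pos 16 'b': at 9 ·f  → match P2@[15:16]
pos 17 'b': at 1 ·f
pos 18 'b': at 1 ·f
pos 19 'a': at 2  → match P0@[18:19],P3@[19:19]
pos 20 'c': at 4 ·f
pos 21 'c': at 5
pos 22 'b': at 9 ·f  → match P2@[21:22]
pos 23 'b': at 1 ·f
pos 24 'a': at 2  → match P0@[23:24],P3@[24:24]
pos 25 'c': at 4 ·f
pos 26 'a': at 3 ·f  → match P3@[26:26]
pos 27 'c': at 4
pos 28 'c': at 5
pos 29 'b': at 9 ·f  → match P2@[28:29]
pos 30 'a': at 2 ·f  → match P0@[29:30],P3@[30:30]
pos 31 'c': at 4 ·f
pos 32 'c': at 5
pos 33 'c': at 6
pos 34 'a': at 7  → match P1@[30:34],P3@[34:34]
pos 35 'b': at 1 ·f
pos 36 'a': at 2  → match P0@[35:36],P3@[36:36]
pos 37 'a': at 3 ·f  → match P3@[37:37]
pos 38 'c': at 4
pos 39 'c': at 5
pos 40 'c': at 6
pos 41 'a': at 7  → match P1@[37:41],P3@[41:41]
pos 42 'c': at 4 ·f
pos 43 'c': at 5

Result: [[2,2],[3,0],[3,3],[5,2],[6,0],[6,3],[8,0],[8,3],[12,1],[12,3],[13,3],[14,3],[16,2],[19,0],[19,3],[22,2],[24,0],[24,3],[26,3],[29,2],[30,0],[30,3],[34,1],[34,3],[36,0],[36,3],[37,3],[41,1],[41,3]]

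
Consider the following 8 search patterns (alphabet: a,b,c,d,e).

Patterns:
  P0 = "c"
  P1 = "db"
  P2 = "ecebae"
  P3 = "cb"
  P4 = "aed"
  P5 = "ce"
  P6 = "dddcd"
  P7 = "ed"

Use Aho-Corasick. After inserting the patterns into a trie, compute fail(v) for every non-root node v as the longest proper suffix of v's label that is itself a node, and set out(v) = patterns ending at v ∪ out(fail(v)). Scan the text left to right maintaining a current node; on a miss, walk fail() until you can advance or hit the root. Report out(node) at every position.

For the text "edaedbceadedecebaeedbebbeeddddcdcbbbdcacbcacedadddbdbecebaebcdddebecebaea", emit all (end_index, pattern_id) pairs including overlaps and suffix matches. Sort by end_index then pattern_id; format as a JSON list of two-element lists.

Build automaton:
Trie nodes:
  n0 'ε': a→11 c→1 d→2 e→4
  n1 'c': b→10 e→14  [P0 ends]
  n2 'd': b→3 d→15
  n3 'db': ·  [P1 ends]
  n4 'e': c→5 d→19
  n5 'ec': e→6
  n6 'ece': b→7
  n7 'eceb': a→8
  n8 'eceba': e→9
  n9 'ecebae': ·  [P2 ends]
  n10 'cb': ·  [P3 ends]
  n11 'a': e→12
  n12 'ae': d→13
  n13 'aed': ·  [P4 ends]
  n14 'ce': ·  [P5 ends]
  n15 'dd': d→16
  n16 'ddd': c→17
  n17 'dddc': d→18
  n18 'dddcd': ·  [P6 ends]
  n19 'ed': ·  [P7 ends]

Failure links (BFS by depth):
  n1('c'): parent n0 fail=0; on 'c' 0 → fail=0;  out {0}∪∅={0}
  n2('d'): parent n0 fail=0; on 'd' 0 → fail=0;  out ∅∪∅=∅
  n4('e'): parent n0 fail=0; on 'e' 0 → fail=0;  out ∅∪∅=∅
  n11('a'): parent n0 fail=0; on 'a' 0 → fail=0;  out ∅∪∅=∅
  n3('db'): parent n2 fail=0; on 'b' 0 → fail=0;  out {1}∪∅={1}
  n5('ec'): parent n4 fail=0; on 'c' 0 → fail=1;  out ∅∪{0}={0}
  n10('cb'): parent n1 fail=0; on 'b' 0 → fail=0;  out {3}∪∅={3}
  n12('ae'): parent n11 fail=0; on 'e' 0 → fail=4;  out ∅∪∅=∅
  n14('ce'): parent n1 fail=0; on 'e' 0 → fail=4;  out {5}∪∅={5}
  n15('dd'): parent n2 fail=0; on 'd' 0 → fail=2;  out ∅∪∅=∅
  n19('ed'): parent n4 fail=0; on 'd' 0 → fail=2;  out {7}∪∅={7}
  n6('ece'): parent n5 fail=1; on 'e' 1 → fail=14;  out ∅∪{5}={5}
  n13('aed'): parent n12 fail=4; on 'd' 4 → fail=19;  out {4}∪{7}={4,7}
  n16('ddd'): parent n15 fail=2; on 'd' 2 → fail=15;  out ∅∪∅=∅
  n7('eceb'): parent n6 fail=14; on 'b' 14→4→0 → fail=0;  out ∅∪∅=∅
  n17('dddc'): parent n16 fail=15; on 'c' 15→2→0 → fail=1;  out ∅∪{0}={0}
  n8('eceba'): parent n7 fail=0; on 'a' 0 → fail=11;  out ∅∪∅=∅
  n18('dddcd'): parent n17 fail=1; on 'd' 1→0 → fail=2;  out {6}∪∅={6}
  n9('ecebae'): parent n8 fail=11; on 'e' 11 → fail=12;  out {2}∪∅={2}

Run:
[0] read 'e'  n0⇒n4
[1] read 'd'  n4⇒n19  emit P7@[0:1]
[2] read 'a'  n19⇒n11 ·f
[3] read 'e'  n11⇒n12
[4] read 'd'  n12⇒n13  emit P4@[2:4],P7@[3:4]
[5] read 'b'  n13⇒n3 ·f  emit P1@[4:5]
[6] read 'c'  n3⇒n1 ·f  emit P0@[6:6]
[7] read 'e'  n1⇒n14  emit P5@[6:7]
[8] read 'a'  n14⇒n11 ·f
[9] read 'd'  n11⇒n2 ·f
[10] read 'e'  n2⇒n4 ·f
[11] read 'd'  n4⇒n19  emit P7@[10:11]
[12] read 'e'  n19⇒n4 ·f
[13] read 'c'  n4⇒n5  emit P0@[13:13]
[14] read 'e'  n5⇒n6  emit P5@[13:14]
[15] read 'b'  n6⇒n7
[16] read 'a'  n7⇒n8
[17] read 'e'  n8⇒n9  emit P2@[12:17]
[18] read 'e'  n9⇒n4 ·f
[19] read 'd'  n4⇒n19  emit P7@[18:19]
[20] read 'b'  n19⇒n3 ·f  emit P1@[19:20]
[21] read 'e'  n3⇒n4 ·f
[22] read 'b'  n4⇒n0 ·f
[23] read 'b'  n0⇒n0
[24] read 'e'  n0⇒n4
[25] read 'e'  n4⇒n4 ·f
[26] read 'd'  n4⇒n19  emit P7@[25:26]
[27] read 'd'  n19⇒n15 ·f
[28] read 'd'  n15⇒n16
[29] read 'd'  n16⇒n16 ·f
[30] read 'c'  n16⇒n17  emit P0@[30:30]
[31] read 'd'  n17⇒n18  emit P6@[27:31]
[32] read 'c'  n18⇒n1 ·f  emit P0@[32:32]
[33] read 'b'  n1⇒n10  emit P3@[32:33]
[34] read 'b'  n10⇒n0 ·f
[35] read 'b'  n0⇒n0
[36] read 'd'  n0⇒n2
[37] read 'c'  n2⇒n1 ·f  emit P0@[37:37]
[38] read 'a'  n1⇒n11 ·f
[39] read 'c'  n11⇒n1 ·f  emit P0@[39:39]
[40] read 'b'  n1⇒n10  emit P3@[39:40]
[41] read 'c'  n10⇒n1 ·f  emit P0@[41:41]
[42] read 'a'  n1⇒n11 ·f
[43] read 'c'  n11⇒n1 ·f  emit P0@[43:43]
[44] read 'e'  n1⇒n14  emit P5@[43:44]
[45] read 'd'  n14⇒n19 ·f  emit P7@[44:45]
[46] read 'a'  n19⇒n11 ·f
[47] read 'd'  n11⇒n2 ·f
[48] read 'd'  n2⇒n15
[49] read 'd'  n15⇒n16
[50] read 'b'  n16⇒n3 ·f  emit P1@[49:50]
[51] read 'd'  n3⇒n2 ·f
[52] read 'b'  n2⇒n3  emit P1@[51:52]
[53] read 'e'  n3⇒n4 ·f
[54] read 'c'  n4⇒n5  emit P0@[54:54]
[55] read 'e'  n5⇒n6  emit P5@[54:55]
[56] read 'b'  n6⇒n7
[57] read 'a'  n7⇒n8
[58] read 'e'  n8⇒n9  emit P2@[53:58]
[59] read 'b'  n9⇒n0 ·f
[60] read 'c'  n0⇒n1  emit P0@[60:60]
[61] read 'd'  n1⇒n2 ·f
[62] read 'd'  n2⇒n15
[63] read 'd'  n15⇒n16
[64] read 'e'  n16⇒n4 ·f
[65] read 'b'  n4⇒n0 ·f
[66] read 'e'  n0⇒n4
[67] read 'c'  n4⇒n5  emit P0@[67:67]
[68] read 'e'  n5⇒n6  emit P5@[67:68]
[69] read 'b'  n6⇒n7
[70] read 'a'  n7⇒n8
[71] read 'e'  n8⇒n9  emit P2@[66:71]
[72] read 'a'  n9⇒n11 ·f

Matches: [[1,7],[4,4],[4,7],[5,1],[6,0],[7,5],[11,7],[13,0],[14,5],[17,2],[19,7],[20,1],[26,7],[30,0],[31,6],[32,0],[33,3],[37,0],[39,0],[40,3],[41,0],[43,0],[44,5],[45,7],[50,1],[52,1],[54,0],[55,5],[58,2],[60,0],[67,0],[68,5],[71,2]]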